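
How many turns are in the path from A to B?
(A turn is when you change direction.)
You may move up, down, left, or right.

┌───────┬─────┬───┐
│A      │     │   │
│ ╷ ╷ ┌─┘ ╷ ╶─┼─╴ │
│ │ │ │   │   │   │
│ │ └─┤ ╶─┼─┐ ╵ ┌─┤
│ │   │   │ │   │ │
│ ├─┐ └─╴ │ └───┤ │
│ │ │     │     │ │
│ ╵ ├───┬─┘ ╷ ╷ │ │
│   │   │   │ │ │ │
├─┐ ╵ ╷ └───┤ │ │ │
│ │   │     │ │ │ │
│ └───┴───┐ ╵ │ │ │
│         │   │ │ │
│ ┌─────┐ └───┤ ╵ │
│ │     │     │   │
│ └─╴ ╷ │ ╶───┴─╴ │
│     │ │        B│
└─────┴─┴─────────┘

Directions: down, down, down, down, right, down, right, up, right, down, right, right, down, right, up, up, up, right, down, down, down, down, right, down
Number of turns: 14

Solution:

┌───────┬─────┬───┐
│A      │     │   │
│ ╷ ╷ ┌─┘ ╷ ╶─┼─╴ │
│↓│ │ │   │   │   │
│ │ └─┤ ╶─┼─┐ ╵ ┌─┤
│↓│   │   │ │   │ │
│ ├─┐ └─╴ │ └───┤ │
│↓│ │     │  ↱ ↓│ │
│ ╵ ├───┬─┘ ╷ ╷ │ │
│↳ ↓│↱ ↓│   │↑│↓│ │
├─┐ ╵ ╷ └───┤ │ │ │
│ │↳ ↑│↳ → ↓│↑│↓│ │
│ └───┴───┐ ╵ │ │ │
│         │↳ ↑│↓│ │
│ ┌─────┐ └───┤ ╵ │
│ │     │     │↳ ↓│
│ └─╴ ╷ │ ╶───┴─╴ │
│     │ │        B│
└─────┴─┴─────────┘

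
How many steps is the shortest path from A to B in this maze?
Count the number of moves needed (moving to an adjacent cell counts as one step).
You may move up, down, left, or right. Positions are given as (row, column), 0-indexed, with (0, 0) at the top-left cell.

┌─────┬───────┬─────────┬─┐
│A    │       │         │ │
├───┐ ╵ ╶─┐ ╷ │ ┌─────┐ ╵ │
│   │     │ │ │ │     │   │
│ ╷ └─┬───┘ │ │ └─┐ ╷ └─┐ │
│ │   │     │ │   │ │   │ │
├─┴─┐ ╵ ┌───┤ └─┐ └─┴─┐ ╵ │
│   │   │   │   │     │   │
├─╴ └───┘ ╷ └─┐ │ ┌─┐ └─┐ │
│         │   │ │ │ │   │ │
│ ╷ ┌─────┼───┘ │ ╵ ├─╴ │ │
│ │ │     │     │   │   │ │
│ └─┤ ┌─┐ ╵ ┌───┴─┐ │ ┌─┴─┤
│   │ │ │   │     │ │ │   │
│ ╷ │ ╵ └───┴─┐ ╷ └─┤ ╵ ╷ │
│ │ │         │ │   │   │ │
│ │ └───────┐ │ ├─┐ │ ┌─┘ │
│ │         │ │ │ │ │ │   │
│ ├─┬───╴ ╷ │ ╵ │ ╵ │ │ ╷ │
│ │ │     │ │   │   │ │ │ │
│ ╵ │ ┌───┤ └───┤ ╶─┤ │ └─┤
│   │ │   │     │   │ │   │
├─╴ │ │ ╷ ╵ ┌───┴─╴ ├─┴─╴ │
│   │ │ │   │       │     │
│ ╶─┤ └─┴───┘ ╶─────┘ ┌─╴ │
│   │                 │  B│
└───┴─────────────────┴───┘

Using BFS to find shortest path:
Start: (0, 0), End: (12, 12)
Path found:
(0,0) → (0,1) → (0,2) → (1,2) → (1,3) → (0,3) → (0,4) → (0,5) → (0,6) → (1,6) → (2,6) → (3,6) → (3,7) → (4,7) → (5,7) → (5,6) → (5,5) → (6,5) → (6,4) → (5,4) → (5,3) → (5,2) → (6,2) → (7,2) → (7,3) → (7,4) → (7,5) → (7,6) → (8,6) → (9,6) → (9,7) → (8,7) → (7,7) → (6,7) → (6,8) → (7,8) → (7,9) → (8,9) → (9,9) → (9,8) → (10,8) → (10,9) → (11,9) → (11,8) → (11,7) → (11,6) → (12,6) → (12,7) → (12,8) → (12,9) → (12,10) → (11,10) → (11,11) → (11,12) → (12,12)
Number of steps: 54

Solution:

┌─────┬───────┬─────────┬─┐
│A → ↓│↱ → → ↓│         │ │
├───┐ ╵ ╶─┐ ╷ │ ┌─────┐ ╵ │
│   │↳ ↑  │ │↓│ │     │   │
│ ╷ └─┬───┘ │ │ └─┐ ╷ └─┐ │
│ │   │     │↓│   │ │   │ │
├─┴─┐ ╵ ┌───┤ └─┐ └─┴─┐ ╵ │
│   │   │   │↳ ↓│     │   │
├─╴ └───┘ ╷ └─┐ │ ┌─┐ └─┐ │
│         │   │↓│ │ │   │ │
│ ╷ ┌─────┼───┘ │ ╵ ├─╴ │ │
│ │ │↓ ← ↰│↓ ← ↲│   │   │ │
│ └─┤ ┌─┐ ╵ ┌───┴─┐ │ ┌─┴─┤
│   │↓│ │↑ ↲│  ↱ ↓│ │ │   │
│ ╷ │ ╵ └───┴─┐ ╷ └─┤ ╵ ╷ │
│ │ │↳ → → → ↓│↑│↳ ↓│   │ │
│ │ └───────┐ │ ├─┐ │ ┌─┘ │
│ │         │↓│↑│ │↓│ │   │
│ ├─┬───╴ ╷ │ ╵ │ ╵ │ │ ╷ │
│ │ │     │ │↳ ↑│↓ ↲│ │ │ │
│ ╵ │ ┌───┤ └───┤ ╶─┤ │ └─┤
│   │ │   │     │↳ ↓│ │   │
├─╴ │ │ ╷ ╵ ┌───┴─╴ ├─┴─╴ │
│   │ │ │   │↓ ← ← ↲│↱ → ↓│
│ ╶─┤ └─┴───┘ ╶─────┘ ┌─╴ │
│   │        ↳ → → → ↑│  B│
└───┴─────────────────┴───┘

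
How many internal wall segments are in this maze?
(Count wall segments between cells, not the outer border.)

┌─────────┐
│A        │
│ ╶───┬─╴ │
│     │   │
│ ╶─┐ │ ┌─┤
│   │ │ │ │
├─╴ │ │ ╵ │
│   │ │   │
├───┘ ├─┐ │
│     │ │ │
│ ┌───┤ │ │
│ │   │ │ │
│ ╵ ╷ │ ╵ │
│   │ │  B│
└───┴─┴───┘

Counting internal wall segments:
Total internal walls: 24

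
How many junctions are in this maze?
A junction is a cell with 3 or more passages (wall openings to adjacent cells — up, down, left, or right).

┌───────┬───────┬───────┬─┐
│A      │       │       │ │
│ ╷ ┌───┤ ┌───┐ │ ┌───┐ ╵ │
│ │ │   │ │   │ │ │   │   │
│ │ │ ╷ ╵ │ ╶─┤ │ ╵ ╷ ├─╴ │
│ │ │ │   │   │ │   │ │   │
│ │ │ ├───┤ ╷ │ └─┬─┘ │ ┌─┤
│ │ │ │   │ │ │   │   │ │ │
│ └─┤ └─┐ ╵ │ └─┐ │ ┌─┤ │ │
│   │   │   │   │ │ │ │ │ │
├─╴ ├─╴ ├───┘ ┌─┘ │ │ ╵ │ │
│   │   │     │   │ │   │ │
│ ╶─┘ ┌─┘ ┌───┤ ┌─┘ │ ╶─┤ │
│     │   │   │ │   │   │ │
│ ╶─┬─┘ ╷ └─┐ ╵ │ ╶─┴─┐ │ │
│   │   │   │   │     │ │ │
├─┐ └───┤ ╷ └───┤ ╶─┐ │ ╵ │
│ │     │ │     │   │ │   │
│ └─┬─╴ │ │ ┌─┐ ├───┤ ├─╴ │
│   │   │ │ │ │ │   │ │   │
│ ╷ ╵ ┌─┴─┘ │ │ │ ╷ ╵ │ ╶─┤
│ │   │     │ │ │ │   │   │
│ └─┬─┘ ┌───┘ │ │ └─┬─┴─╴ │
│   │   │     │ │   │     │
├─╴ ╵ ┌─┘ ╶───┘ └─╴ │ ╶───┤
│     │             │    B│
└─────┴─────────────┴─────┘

Checking each cell for number of passages:

Junctions found (3+ passages):
  (0, 1): 3 passages
  (1, 12): 3 passages
  (2, 5): 3 passages
  (4, 6): 3 passages
  (5, 10): 3 passages
  (6, 0): 3 passages
  (6, 4): 3 passages
  (7, 4): 3 passages
  (7, 8): 3 passages
  (8, 5): 3 passages
  (8, 12): 3 passages
  (9, 0): 3 passages
  (12, 1): 3 passages
  (12, 4): 3 passages
  (12, 7): 3 passages
Total junctions: 15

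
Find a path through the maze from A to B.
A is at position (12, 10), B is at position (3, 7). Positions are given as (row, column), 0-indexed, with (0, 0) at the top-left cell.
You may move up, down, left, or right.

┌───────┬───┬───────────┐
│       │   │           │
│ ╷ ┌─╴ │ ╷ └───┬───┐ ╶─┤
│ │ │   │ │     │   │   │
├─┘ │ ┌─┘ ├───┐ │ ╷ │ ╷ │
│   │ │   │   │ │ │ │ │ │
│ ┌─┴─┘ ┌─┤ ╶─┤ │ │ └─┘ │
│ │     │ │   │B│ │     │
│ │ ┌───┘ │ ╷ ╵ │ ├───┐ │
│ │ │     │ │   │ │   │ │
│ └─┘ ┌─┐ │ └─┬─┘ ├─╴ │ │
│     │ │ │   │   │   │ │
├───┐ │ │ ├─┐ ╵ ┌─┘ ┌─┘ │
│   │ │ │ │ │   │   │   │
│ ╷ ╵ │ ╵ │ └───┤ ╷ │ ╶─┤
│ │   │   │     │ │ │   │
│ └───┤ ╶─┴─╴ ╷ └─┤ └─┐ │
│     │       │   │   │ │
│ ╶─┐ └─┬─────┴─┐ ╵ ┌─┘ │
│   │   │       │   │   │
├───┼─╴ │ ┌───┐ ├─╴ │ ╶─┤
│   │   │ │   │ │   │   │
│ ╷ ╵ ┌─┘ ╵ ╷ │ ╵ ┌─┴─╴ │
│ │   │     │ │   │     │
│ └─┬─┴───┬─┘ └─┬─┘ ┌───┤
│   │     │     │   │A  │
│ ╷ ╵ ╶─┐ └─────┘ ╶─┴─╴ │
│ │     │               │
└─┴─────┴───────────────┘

Finding the shortest path from (12, 10) to (3, 7):
Path length: 42 steps
Directions: right → down → left → left → left → up → right → up → right → right → up → left → up → right → up → up → left → up → right → up → up → up → left → left → up → up → left → down → down → down → down → left → down → left → up → left → up → up → right → down → right → up

Solution:

┌───────┬───┬───────────┐
│       │   │           │
│ ╷ ┌─╴ │ ╷ └───┬───┐ ╶─┤
│ │ │   │ │     │↓ ↰│   │
├─┘ │ ┌─┘ ├───┐ │ ╷ │ ╷ │
│   │ │   │   │ │↓│↑│ │ │
│ ┌─┴─┘ ┌─┤ ╶─┤ │ │ └─┘ │
│ │     │ │↱ ↓│B│↓│↑ ← ↰│
│ │ ┌───┘ │ ╷ ╵ │ ├───┐ │
│ │ │     │↑│↳ ↑│↓│   │↑│
│ └─┘ ┌─┐ │ └─┬─┘ ├─╴ │ │
│     │ │ │↑ ↰│↓ ↲│   │↑│
├───┐ │ │ ├─┐ ╵ ┌─┘ ┌─┘ │
│   │ │ │ │ │↑ ↲│   │↱ ↑│
│ ╷ ╵ │ ╵ │ └───┤ ╷ │ ╶─┤
│ │   │   │     │ │ │↑ ↰│
│ └───┤ ╶─┴─╴ ╷ └─┤ └─┐ │
│     │       │   │   │↑│
│ ╶─┐ └─┬─────┴─┐ ╵ ┌─┘ │
│   │   │       │   │↱ ↑│
├───┼─╴ │ ┌───┐ ├─╴ │ ╶─┤
│   │   │ │   │ │   │↑ ↰│
│ ╷ ╵ ┌─┘ ╵ ╷ │ ╵ ┌─┴─╴ │
│ │   │     │ │   │↱ → ↑│
│ └─┬─┴───┬─┘ └─┬─┘ ┌───┤
│   │     │     │↱ ↑│A ↓│
│ ╷ ╵ ╶─┐ └─────┘ ╶─┴─╴ │
│ │     │        ↑ ← ← ↲│
└─┴─────┴───────────────┘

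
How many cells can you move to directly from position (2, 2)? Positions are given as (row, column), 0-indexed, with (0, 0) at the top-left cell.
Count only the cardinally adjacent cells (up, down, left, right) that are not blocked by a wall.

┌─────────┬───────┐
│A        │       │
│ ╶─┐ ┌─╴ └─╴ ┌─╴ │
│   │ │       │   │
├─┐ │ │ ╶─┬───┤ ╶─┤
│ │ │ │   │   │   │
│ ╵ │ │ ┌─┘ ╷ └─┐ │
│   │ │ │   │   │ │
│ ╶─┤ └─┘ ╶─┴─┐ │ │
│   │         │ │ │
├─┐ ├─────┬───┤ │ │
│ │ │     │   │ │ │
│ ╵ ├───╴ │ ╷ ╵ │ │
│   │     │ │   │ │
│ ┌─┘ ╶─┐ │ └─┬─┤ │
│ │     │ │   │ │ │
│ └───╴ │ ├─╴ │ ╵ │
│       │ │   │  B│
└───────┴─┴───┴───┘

Checking passable neighbors of (2, 2):
Neighbors: (1, 2), (3, 2)
Count: 2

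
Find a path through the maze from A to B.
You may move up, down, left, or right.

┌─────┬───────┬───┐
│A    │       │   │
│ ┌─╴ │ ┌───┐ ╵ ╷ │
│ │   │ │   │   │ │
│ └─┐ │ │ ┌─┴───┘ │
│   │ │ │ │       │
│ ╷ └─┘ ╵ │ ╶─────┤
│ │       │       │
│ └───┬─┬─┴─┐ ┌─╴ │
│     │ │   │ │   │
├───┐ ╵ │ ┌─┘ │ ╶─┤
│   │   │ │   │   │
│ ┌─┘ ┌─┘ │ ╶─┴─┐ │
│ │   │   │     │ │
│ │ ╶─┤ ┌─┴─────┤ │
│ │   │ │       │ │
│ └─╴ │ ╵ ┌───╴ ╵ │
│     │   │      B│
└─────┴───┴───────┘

Finding the shortest path through the maze:
Path length: 32 steps
Directions: down → down → right → down → right → right → up → up → up → right → right → right → down → right → up → right → down → down → left → left → left → down → right → right → right → down → left → down → right → down → down → down

Solution:

┌─────┬───────┬───┐
│A    │↱ → → ↓│↱ ↓│
│ ┌─╴ │ ┌───┐ ╵ ╷ │
│↓│   │↑│   │↳ ↑│↓│
│ └─┐ │ │ ┌─┴───┘ │
│↳ ↓│ │↑│ │↓ ← ← ↲│
│ ╷ └─┘ ╵ │ ╶─────┤
│ │↳ → ↑  │↳ → → ↓│
│ └───┬─┬─┴─┐ ┌─╴ │
│     │ │   │ │↓ ↲│
├───┐ ╵ │ ┌─┘ │ ╶─┤
│   │   │ │   │↳ ↓│
│ ┌─┘ ┌─┘ │ ╶─┴─┐ │
│ │   │   │     │↓│
│ │ ╶─┤ ┌─┴─────┤ │
│ │   │ │       │↓│
│ └─╴ │ ╵ ┌───╴ ╵ │
│     │   │      B│
└─────┴───┴───────┘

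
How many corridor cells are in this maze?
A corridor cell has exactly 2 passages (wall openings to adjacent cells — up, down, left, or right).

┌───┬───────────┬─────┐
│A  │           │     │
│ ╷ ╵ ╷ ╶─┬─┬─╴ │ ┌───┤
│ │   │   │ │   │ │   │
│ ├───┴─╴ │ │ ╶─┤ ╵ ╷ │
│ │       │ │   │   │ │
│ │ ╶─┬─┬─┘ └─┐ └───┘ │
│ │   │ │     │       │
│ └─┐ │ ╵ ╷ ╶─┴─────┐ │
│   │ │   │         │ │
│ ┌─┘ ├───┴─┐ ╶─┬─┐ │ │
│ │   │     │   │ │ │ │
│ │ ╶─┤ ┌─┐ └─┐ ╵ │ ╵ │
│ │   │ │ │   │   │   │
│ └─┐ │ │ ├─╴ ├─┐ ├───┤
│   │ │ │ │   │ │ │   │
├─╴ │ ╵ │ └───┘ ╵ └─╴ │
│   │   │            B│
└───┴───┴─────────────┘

Counting cells with exactly 2 passages:
Total corridor cells: 80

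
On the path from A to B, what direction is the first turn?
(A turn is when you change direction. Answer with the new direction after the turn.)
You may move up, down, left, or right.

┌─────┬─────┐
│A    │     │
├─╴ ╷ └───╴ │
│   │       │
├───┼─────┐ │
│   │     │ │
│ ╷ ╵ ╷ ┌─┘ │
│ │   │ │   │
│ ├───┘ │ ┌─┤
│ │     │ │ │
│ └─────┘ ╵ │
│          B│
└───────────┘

Directions: right, right, down, right, right, right, down, down, left, down, down, right
First turn direction: down

Solution:

┌─────┬─────┐
│A → ↓│     │
├─╴ ╷ └───╴ │
│   │↳ → → ↓│
├───┼─────┐ │
│   │     │↓│
│ ╷ ╵ ╷ ┌─┘ │
│ │   │ │↓ ↲│
│ ├───┘ │ ┌─┤
│ │     │↓│ │
│ └─────┘ ╵ │
│        ↳ B│
└───────────┘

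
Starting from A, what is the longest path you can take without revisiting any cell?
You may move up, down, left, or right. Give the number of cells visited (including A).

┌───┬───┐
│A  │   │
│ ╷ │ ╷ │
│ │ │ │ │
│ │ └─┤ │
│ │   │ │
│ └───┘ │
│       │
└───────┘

Finding longest simple path using DFS:
Start: (0, 0)
Longest path visits 12 cells
Path: A → down → down → down → right → right → right → up → up → up → left → down

Solution:

┌───┬───┐
│A  │↓ ↰│
│ ╷ │ ╷ │
│↓│ │B│↑│
│ │ └─┤ │
│↓│   │↑│
│ └───┘ │
│↳ → → ↑│
└───────┘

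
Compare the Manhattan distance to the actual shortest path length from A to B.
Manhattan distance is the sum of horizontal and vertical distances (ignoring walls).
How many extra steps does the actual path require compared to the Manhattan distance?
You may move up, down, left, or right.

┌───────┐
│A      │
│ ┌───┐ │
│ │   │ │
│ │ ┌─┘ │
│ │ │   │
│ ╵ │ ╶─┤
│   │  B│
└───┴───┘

Manhattan distance: |3 - 0| + |3 - 0| = 6
Actual path length: 8
Extra steps: 8 - 6 = 2

Solution:

┌───────┐
│A → → ↓│
│ ┌───┐ │
│ │   │↓│
│ │ ┌─┘ │
│ │ │↓ ↲│
│ ╵ │ ╶─┤
│   │↳ B│
└───┴───┘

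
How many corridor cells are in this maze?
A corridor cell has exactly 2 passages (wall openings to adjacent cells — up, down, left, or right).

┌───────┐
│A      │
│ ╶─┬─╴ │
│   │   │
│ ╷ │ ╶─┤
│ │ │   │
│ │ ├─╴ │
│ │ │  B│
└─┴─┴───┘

Counting cells with exactly 2 passages:
Total corridor cells: 12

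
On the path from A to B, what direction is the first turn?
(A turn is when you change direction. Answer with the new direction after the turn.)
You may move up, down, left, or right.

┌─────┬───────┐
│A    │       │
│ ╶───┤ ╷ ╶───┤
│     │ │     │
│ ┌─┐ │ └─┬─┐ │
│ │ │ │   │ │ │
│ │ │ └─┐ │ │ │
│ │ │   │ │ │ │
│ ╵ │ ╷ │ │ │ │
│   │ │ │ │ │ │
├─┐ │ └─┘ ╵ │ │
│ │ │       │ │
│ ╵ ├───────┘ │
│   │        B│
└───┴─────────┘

Directions: down, right, right, down, down, down, down, right, right, up, up, up, left, up, up, right, down, right, right, down, down, down, down, down
First turn direction: right

Solution:

┌─────┬───────┐
│A    │↱ ↓    │
│ ╶───┤ ╷ ╶───┤
│↳ → ↓│↑│↳ → ↓│
│ ┌─┐ │ └─┬─┐ │
│ │ │↓│↑ ↰│ │↓│
│ │ │ └─┐ │ │ │
│ │ │↓  │↑│ │↓│
│ ╵ │ ╷ │ │ │ │
│   │↓│ │↑│ │↓│
├─┐ │ └─┘ ╵ │ │
│ │ │↳ → ↑  │↓│
│ ╵ ├───────┘ │
│   │        B│
└───┴─────────┘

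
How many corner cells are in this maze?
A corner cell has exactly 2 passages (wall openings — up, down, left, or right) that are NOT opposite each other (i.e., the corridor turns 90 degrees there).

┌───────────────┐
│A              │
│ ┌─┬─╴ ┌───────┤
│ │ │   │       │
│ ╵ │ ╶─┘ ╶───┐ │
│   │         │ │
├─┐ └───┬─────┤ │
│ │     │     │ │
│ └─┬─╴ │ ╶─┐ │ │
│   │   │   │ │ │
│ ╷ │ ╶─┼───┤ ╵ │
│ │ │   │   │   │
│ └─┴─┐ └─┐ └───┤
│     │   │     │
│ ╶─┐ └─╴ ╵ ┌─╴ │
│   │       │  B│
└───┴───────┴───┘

Counting corner cells (2 non-opposite passages):
Total corners: 28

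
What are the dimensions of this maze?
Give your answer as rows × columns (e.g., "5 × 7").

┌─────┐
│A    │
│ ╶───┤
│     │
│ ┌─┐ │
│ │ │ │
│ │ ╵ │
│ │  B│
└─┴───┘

Counting the maze dimensions:
Rows (vertical): 4
Columns (horizontal): 3
Dimensions: 4 × 3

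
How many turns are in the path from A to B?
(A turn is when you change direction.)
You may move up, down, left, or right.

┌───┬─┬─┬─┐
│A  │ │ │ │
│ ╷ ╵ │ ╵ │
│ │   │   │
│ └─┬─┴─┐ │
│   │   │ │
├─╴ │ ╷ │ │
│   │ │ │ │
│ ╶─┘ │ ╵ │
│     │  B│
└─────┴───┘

Directions: down, down, right, down, left, down, right, right, up, up, right, down, down, right
Number of turns: 9

Solution:

┌───┬─┬─┬─┐
│A  │ │ │ │
│ ╷ ╵ │ ╵ │
│↓│   │   │
│ └─┬─┴─┐ │
│↳ ↓│↱ ↓│ │
├─╴ │ ╷ │ │
│↓ ↲│↑│↓│ │
│ ╶─┘ │ ╵ │
│↳ → ↑│↳ B│
└─────┴───┘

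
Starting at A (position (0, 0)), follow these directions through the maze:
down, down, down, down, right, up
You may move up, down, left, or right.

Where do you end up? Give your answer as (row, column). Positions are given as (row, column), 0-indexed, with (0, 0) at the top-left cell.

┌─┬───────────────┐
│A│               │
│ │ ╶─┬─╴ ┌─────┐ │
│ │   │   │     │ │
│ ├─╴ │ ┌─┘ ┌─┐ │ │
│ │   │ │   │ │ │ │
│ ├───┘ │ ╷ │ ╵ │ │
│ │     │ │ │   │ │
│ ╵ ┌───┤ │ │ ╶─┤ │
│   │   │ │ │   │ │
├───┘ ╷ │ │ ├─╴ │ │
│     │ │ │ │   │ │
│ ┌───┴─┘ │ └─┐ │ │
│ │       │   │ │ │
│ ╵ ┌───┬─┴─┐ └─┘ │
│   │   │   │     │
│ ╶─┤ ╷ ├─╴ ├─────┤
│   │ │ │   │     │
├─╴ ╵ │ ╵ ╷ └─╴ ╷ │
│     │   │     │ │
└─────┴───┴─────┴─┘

Following directions step by step:
Start: (0, 0)
  down: (0, 0) → (1, 0)
  down: (1, 0) → (2, 0)
  down: (2, 0) → (3, 0)
  down: (3, 0) → (4, 0)
  right: (4, 0) → (4, 1)
  up: (4, 1) → (3, 1)
Final position: (3, 1)

Path taken:

┌─┬───────────────┐
│A│               │
│ │ ╶─┬─╴ ┌─────┐ │
│↓│   │   │     │ │
│ ├─╴ │ ┌─┘ ┌─┐ │ │
│↓│   │ │   │ │ │ │
│ ├───┘ │ ╷ │ ╵ │ │
│↓│B    │ │ │   │ │
│ ╵ ┌───┤ │ │ ╶─┤ │
│↳ ↑│   │ │ │   │ │
├───┘ ╷ │ │ ├─╴ │ │
│     │ │ │ │   │ │
│ ┌───┴─┘ │ └─┐ │ │
│ │       │   │ │ │
│ ╵ ┌───┬─┴─┐ └─┘ │
│   │   │   │     │
│ ╶─┤ ╷ ├─╴ ├─────┤
│   │ │ │   │     │
├─╴ ╵ │ ╵ ╷ └─╴ ╷ │
│     │   │     │ │
└─────┴───┴─────┴─┘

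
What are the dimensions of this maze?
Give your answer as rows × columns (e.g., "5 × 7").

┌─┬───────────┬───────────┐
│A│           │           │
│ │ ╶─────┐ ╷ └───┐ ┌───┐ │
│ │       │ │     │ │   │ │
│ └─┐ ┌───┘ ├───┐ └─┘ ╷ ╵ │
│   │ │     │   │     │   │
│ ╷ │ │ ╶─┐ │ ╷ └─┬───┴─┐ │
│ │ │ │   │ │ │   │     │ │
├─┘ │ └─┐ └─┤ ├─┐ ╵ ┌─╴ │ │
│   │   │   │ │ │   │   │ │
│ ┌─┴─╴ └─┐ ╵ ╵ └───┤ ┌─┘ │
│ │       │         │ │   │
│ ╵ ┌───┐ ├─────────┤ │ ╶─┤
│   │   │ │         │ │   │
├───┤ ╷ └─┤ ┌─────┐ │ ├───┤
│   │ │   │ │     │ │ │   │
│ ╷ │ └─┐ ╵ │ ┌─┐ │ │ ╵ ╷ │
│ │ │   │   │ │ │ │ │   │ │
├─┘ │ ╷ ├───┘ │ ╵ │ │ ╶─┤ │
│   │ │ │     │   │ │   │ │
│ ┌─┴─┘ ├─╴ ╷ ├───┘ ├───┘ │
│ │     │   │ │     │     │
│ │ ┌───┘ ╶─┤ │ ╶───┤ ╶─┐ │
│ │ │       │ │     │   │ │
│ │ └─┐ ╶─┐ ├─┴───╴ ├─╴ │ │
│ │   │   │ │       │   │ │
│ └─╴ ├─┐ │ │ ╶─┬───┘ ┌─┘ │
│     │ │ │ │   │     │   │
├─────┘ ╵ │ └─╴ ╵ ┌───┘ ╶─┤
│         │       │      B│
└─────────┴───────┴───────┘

Counting the maze dimensions:
Rows (vertical): 15
Columns (horizontal): 13
Dimensions: 15 × 13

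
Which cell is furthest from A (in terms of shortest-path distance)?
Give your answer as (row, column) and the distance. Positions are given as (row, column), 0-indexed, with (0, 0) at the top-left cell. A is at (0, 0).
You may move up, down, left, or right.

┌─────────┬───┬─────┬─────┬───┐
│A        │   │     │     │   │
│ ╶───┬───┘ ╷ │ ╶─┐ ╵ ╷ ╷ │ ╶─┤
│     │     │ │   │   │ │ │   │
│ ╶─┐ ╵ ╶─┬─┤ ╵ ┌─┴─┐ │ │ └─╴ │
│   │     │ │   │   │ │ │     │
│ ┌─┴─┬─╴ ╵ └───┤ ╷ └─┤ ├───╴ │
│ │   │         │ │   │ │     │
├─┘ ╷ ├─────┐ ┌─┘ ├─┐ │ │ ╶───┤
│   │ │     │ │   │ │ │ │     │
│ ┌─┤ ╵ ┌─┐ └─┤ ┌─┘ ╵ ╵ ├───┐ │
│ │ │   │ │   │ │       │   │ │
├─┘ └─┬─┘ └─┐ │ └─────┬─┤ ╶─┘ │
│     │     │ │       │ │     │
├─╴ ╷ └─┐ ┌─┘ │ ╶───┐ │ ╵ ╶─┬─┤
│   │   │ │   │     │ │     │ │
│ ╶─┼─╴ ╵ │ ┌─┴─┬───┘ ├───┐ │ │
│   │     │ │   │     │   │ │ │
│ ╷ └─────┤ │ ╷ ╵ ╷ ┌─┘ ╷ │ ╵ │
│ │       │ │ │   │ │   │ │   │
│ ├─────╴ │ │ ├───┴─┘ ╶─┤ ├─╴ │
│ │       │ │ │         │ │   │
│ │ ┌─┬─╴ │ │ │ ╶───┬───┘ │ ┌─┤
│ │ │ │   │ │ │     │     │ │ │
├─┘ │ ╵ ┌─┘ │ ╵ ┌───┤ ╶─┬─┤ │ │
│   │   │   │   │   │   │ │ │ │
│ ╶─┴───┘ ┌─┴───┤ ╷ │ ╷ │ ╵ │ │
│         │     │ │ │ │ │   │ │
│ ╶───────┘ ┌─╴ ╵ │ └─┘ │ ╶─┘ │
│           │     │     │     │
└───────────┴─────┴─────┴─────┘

Computing BFS distances from A to all cells:
Furthest cell: (5, 0)
Distance: 115 steps

Path from A to the furthest cell:

┌─────────┬───┬─────┬─────┬───┐
│A        │↱ ↓│↱ → ↓│↱ ↓  │   │
│ ╶───┬───┘ ╷ │ ╶─┐ ╵ ╷ ╷ │ ╶─┤
│↳ → ↓│↱ → ↑│↓│↑  │↳ ↑│↓│ │   │
│ ╶─┐ ╵ ╶─┬─┤ ╵ ┌─┴─┐ │ │ └─╴ │
│   │↳ ↑  │ │↳ ↑│↓ ↰│ │↓│     │
│ ┌─┴─┬─╴ ╵ └───┤ ╷ └─┤ ├───╴ │
│ │↓ ↰│         │↓│↑ ↰│↓│     │
├─┘ ╷ ├─────┐ ┌─┘ ├─┐ │ │ ╶───┤
│↓ ↲│↑│↓ ← ↰│ │↓ ↲│ │↑│↓│     │
│ ┌─┤ ╵ ┌─┐ └─┤ ┌─┘ ╵ ╵ ├───┐ │
│B│ │↑ ↲│ │↑ ↰│↓│    ↑ ↲│   │ │
├─┘ └─┬─┘ └─┐ │ └─────┬─┤ ╶─┘ │
│     │     │↑│↳ → → ↓│ │     │
├─╴ ╷ └─┐ ┌─┘ │ ╶───┐ │ ╵ ╶─┬─┤
│   │   │ │↱ ↑│     │↓│     │ │
│ ╶─┼─╴ ╵ │ ┌─┴─┬───┘ ├───┐ │ │
│   │     │↑│↓ ↰│↓ ← ↲│↱ ↓│ │ │
│ ╷ └─────┤ │ ╷ ╵ ╷ ┌─┘ ╷ │ ╵ │
│ │       │↑│↓│↑ ↲│ │↱ ↑│↓│   │
│ ├─────╴ │ │ ├───┴─┘ ╶─┤ ├─╴ │
│ │       │↑│↓│↱ → → ↑  │↓│   │
│ │ ┌─┬─╴ │ │ │ ╶───┬───┘ │ ┌─┤
│ │ │ │   │↑│↓│↑    │↓ ← ↲│ │ │
├─┘ │ ╵ ┌─┘ │ ╵ ┌───┤ ╶─┬─┤ │ │
│   │   │↱ ↑│↳ ↑│↓ ↰│↳ ↓│ │ │ │
│ ╶─┴───┘ ┌─┴───┤ ╷ │ ╷ │ ╵ │ │
│↱ → → → ↑│↓ ← ↰│↓│↑│ │↓│   │ │
│ ╶───────┘ ┌─╴ ╵ │ └─┘ │ ╶─┘ │
│↑ ← ← ← ← ↲│  ↑ ↲│↑ ← ↲│     │
└───────────┴─────┴─────┴─────┘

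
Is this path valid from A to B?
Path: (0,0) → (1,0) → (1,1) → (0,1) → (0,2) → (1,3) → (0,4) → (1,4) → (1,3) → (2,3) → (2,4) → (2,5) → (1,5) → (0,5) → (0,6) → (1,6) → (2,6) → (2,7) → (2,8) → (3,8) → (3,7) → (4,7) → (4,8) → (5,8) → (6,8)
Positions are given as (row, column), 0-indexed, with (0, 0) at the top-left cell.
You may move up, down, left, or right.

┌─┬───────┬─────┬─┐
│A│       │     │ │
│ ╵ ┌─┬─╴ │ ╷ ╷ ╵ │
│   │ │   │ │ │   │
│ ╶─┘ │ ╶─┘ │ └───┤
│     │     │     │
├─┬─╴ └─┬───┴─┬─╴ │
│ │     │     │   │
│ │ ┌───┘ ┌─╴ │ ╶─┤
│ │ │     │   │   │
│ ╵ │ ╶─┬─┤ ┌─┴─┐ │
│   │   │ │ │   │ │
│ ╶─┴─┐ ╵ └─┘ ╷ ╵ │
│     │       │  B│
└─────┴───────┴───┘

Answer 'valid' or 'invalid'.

Checking path validity:
Result: Invalid move at step 5: cannot move from (0, 2) to (1, 3).

invalid

Correct solution:

┌─┬───────┬─────┬─┐
│A│↱ → → ↓│↱ ↓  │ │
│ ╵ ┌─┬─╴ │ ╷ ╷ ╵ │
│↳ ↑│ │↓ ↲│↑│↓│   │
│ ╶─┘ │ ╶─┘ │ └───┤
│     │↳ → ↑│↳ → ↓│
├─┬─╴ └─┬───┴─┬─╴ │
│ │     │     │↓ ↲│
│ │ ┌───┘ ┌─╴ │ ╶─┤
│ │ │     │   │↳ ↓│
│ ╵ │ ╶─┬─┤ ┌─┴─┐ │
│   │   │ │ │   │↓│
│ ╶─┴─┐ ╵ └─┘ ╷ ╵ │
│     │       │  B│
└─────┴───────┴───┘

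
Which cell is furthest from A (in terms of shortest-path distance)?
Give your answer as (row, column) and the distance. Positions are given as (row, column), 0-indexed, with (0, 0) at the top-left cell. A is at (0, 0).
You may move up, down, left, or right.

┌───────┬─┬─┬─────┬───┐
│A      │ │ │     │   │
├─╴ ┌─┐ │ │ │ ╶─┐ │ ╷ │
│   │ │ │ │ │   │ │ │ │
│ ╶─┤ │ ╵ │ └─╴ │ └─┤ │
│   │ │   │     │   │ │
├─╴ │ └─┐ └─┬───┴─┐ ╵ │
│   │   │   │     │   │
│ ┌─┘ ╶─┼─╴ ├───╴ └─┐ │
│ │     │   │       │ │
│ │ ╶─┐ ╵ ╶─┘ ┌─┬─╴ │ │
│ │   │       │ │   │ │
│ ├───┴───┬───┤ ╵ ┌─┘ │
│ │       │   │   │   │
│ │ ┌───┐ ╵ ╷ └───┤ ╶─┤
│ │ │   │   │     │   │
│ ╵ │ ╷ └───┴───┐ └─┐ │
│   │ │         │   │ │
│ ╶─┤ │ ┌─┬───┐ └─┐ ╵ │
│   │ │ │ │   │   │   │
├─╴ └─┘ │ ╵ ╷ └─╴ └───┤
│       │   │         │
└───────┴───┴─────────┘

Computing BFS distances from A to all cells:
Furthest cell: (0, 5)
Distance: 51 steps

Path from A to the furthest cell:

┌───────┬─┬─┬─────┬───┐
│A ↓    │ │B│↓ ← ↰│   │
├─╴ ┌─┐ │ │ │ ╶─┐ │ ╷ │
│↓ ↲│ │ │ │↑│↳ ↓│↑│ │ │
│ ╶─┤ │ ╵ │ └─╴ │ └─┤ │
│↳ ↓│ │   │↑ ← ↲│↑ ↰│ │
├─╴ │ └─┐ └─┬───┴─┐ ╵ │
│↓ ↲│   │   │     │↑ ↰│
│ ┌─┘ ╶─┼─╴ ├───╴ └─┐ │
│↓│     │   │       │↑│
│ │ ╶─┐ ╵ ╶─┘ ┌─┬─╴ │ │
│↓│   │       │ │   │↑│
│ ├───┴───┬───┤ ╵ ┌─┘ │
│↓│↱ → → ↓│↱ ↓│   │↱ ↑│
│ │ ┌───┐ ╵ ╷ └───┤ ╶─┤
│↓│↑│   │↳ ↑│↳ → ↓│↑ ↰│
│ ╵ │ ╷ └───┴───┐ └─┐ │
│↳ ↑│ │         │↳ ↓│↑│
│ ╶─┤ │ ┌─┬───┐ └─┐ ╵ │
│   │ │ │ │   │   │↳ ↑│
├─╴ └─┘ │ ╵ ╷ └─╴ └───┤
│       │   │         │
└───────┴───┴─────────┘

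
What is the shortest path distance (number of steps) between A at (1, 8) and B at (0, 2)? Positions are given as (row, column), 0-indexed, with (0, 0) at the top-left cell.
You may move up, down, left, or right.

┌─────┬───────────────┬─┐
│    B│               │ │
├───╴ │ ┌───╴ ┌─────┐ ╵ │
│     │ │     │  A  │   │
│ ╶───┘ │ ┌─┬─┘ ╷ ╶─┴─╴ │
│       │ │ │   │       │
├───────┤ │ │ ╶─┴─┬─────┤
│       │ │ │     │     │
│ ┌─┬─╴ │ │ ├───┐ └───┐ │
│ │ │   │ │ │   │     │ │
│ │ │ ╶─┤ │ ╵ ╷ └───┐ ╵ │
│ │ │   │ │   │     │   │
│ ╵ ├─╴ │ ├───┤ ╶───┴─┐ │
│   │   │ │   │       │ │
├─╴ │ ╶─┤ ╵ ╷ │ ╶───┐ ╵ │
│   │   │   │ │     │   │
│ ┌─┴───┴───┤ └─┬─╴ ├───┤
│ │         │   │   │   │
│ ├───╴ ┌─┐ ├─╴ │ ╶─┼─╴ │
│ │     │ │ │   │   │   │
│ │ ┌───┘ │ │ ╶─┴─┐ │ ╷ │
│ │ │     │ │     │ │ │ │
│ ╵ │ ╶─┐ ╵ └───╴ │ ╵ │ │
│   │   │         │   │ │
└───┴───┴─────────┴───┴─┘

Finding path from (1, 8) to (0, 2):
Path: (1,8) → (2,8) → (2,9) → (2,10) → (2,11) → (1,11) → (1,10) → (0,10) → (0,9) → (0,8) → (0,7) → (0,6) → (0,5) → (0,4) → (0,3) → (1,3) → (2,3) → (2,2) → (2,1) → (2,0) → (1,0) → (1,1) → (1,2) → (0,2)
Distance: 23 steps

Solution:

┌─────┬───────────────┬─┐
│    B│↓ ← ← ← ← ← ← ↰│ │
├───╴ │ ┌───╴ ┌─────┐ ╵ │
│↱ → ↑│↓│     │  A  │↑ ↰│
│ ╶───┘ │ ┌─┬─┘ ╷ ╶─┴─╴ │
│↑ ← ← ↲│ │ │   │↳ → → ↑│
├───────┤ │ │ ╶─┴─┬─────┤
│       │ │ │     │     │
│ ┌─┬─╴ │ │ ├───┐ └───┐ │
│ │ │   │ │ │   │     │ │
│ │ │ ╶─┤ │ ╵ ╷ └───┐ ╵ │
│ │ │   │ │   │     │   │
│ ╵ ├─╴ │ ├───┤ ╶───┴─┐ │
│   │   │ │   │       │ │
├─╴ │ ╶─┤ ╵ ╷ │ ╶───┐ ╵ │
│   │   │   │ │     │   │
│ ┌─┴───┴───┤ └─┬─╴ ├───┤
│ │         │   │   │   │
│ ├───╴ ┌─┐ ├─╴ │ ╶─┼─╴ │
│ │     │ │ │   │   │   │
│ │ ┌───┘ │ │ ╶─┴─┐ │ ╷ │
│ │ │     │ │     │ │ │ │
│ ╵ │ ╶─┐ ╵ └───╴ │ ╵ │ │
│   │   │         │   │ │
└───┴───┴─────────┴───┴─┘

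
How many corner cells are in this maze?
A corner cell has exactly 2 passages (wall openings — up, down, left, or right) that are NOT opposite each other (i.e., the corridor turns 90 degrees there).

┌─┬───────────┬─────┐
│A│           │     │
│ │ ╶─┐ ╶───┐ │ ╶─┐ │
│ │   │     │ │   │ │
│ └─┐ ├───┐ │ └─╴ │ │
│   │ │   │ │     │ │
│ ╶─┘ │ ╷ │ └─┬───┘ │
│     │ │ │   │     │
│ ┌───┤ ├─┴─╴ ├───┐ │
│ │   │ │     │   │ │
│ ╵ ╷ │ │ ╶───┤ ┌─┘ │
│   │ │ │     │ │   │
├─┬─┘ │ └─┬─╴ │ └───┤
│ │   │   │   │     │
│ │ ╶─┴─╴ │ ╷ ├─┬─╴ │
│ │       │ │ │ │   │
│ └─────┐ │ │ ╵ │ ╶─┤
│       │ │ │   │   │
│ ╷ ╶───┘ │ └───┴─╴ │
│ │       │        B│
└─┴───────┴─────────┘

Counting corner cells (2 non-opposite passages):
Total corners: 45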